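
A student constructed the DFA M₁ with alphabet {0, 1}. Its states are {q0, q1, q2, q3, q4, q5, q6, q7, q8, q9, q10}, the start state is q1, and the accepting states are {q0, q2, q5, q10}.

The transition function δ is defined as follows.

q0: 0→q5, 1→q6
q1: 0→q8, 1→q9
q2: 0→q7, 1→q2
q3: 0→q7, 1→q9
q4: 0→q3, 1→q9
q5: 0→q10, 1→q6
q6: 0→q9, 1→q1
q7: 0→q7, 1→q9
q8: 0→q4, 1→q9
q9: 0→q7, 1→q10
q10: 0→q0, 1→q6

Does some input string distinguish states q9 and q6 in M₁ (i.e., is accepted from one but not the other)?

Yes

Reachable states from the start: {q0,q1,q3,q4,q5,q6,q7,q8,q9,q10}. Unreachable: {q2} — drop them.
Initial partition by acceptance: {q0,q5,q10} | {q1,q3,q4,q6,q7,q8,q9}.
On input 1, block {q1,q3,q4,q6,q7,q8,q9} splits into {q1,q3,q4,q6,q7,q8} and {q9}.
On input 0, block {q1,q3,q4,q6,q7,q8} splits into {q1,q3,q4,q7,q8} and {q6}.
Stable partition: {q0,q5,q10} | {q1,q3,q4,q7,q8} | {q9} | {q6} — 4 equivalence classes.
q9 and q6 end up in different blocks, so they are distinguishable. For instance, the string '1' is accepted from only q9.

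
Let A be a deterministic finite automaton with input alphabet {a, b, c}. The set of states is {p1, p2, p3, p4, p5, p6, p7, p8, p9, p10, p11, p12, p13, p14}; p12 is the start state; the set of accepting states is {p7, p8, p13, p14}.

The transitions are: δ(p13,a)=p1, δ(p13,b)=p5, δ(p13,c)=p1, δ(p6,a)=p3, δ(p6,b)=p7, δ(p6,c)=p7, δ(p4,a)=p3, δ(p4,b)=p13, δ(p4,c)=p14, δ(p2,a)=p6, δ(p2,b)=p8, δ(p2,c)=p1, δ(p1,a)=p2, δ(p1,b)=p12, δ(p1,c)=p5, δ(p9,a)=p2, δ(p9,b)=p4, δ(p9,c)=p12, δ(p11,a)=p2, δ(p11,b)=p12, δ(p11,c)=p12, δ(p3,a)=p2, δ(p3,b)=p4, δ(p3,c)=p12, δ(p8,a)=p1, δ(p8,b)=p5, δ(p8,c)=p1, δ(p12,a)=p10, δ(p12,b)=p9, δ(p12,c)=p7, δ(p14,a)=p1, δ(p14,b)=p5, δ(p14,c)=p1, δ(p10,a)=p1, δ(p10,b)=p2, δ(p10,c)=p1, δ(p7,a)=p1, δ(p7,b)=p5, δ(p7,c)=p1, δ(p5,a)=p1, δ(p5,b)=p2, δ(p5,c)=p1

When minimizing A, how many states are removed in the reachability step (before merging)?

1

No path from p12 leads to p11; the other 13 states are all reachable.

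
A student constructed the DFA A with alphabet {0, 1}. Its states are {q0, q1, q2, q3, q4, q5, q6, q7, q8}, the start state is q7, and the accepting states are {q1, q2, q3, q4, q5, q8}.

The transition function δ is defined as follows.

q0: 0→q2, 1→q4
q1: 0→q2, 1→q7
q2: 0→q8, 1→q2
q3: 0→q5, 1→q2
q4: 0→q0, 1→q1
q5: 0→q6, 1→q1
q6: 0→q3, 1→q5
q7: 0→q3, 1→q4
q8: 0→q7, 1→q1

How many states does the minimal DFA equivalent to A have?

4

Initial partition by acceptance: {q1,q2,q3,q4,q5,q8} | {q0,q6,q7}.
On input 0, block {q1,q2,q3,q4,q5,q8} splits into {q1,q2,q3} and {q4,q5,q8}.
Split {q1,q2,q3} by δ(·,0) → {q2,q3} and {q1}.
No further refinement is possible. Final partition (4 blocks): {q2,q3} | {q0,q6,q7} | {q4,q5,q8} | {q1}.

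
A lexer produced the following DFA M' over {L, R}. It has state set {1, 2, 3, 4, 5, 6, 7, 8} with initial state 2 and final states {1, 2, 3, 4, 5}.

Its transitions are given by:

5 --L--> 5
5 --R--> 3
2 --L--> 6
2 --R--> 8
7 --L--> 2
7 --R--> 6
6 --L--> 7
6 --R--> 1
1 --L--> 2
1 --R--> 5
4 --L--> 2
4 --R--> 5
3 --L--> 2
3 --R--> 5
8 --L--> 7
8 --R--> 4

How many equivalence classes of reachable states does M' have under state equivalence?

5

P0 = {1,2,3,4,5} | {6,7,8}.
On input L, block {1,2,3,4,5} splits into {1,3,4,5} and {2}.
Split {1,3,4,5} by δ(·,L) → {1,3,4} and {5}.
On input L, block {6,7,8} splits into {6,8} and {7}.
No further refinement is possible. Final partition (5 blocks): {1,3,4} | {6,8} | {2} | {5} | {7}.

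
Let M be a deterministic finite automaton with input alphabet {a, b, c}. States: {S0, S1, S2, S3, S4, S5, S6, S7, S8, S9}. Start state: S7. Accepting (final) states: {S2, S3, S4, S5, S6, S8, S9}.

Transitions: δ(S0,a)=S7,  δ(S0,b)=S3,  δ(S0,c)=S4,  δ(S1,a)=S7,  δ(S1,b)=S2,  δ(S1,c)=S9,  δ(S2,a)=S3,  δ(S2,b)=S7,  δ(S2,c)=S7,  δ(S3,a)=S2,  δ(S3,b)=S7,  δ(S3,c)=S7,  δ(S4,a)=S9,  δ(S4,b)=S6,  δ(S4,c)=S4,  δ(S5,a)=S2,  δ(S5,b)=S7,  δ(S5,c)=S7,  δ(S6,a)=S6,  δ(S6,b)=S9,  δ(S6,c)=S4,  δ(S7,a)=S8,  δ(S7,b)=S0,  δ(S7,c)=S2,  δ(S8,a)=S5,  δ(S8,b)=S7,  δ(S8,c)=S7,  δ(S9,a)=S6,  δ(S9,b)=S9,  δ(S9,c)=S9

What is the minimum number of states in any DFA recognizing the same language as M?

States {S1} cannot be reached from the start state, so discard them.
P0 = {S2,S3,S4,S5,S6,S8,S9} | {S0,S7}.
Refine {S2,S3,S4,S5,S6,S8,S9} on symbol b: members go to different blocks, giving {S2,S3,S5,S8} and {S4,S6,S9}.
Split {S0,S7} by δ(·,a) → {S0} and {S7}.
Stable partition: {S2,S3,S5,S8} | {S0} | {S4,S6,S9} | {S7} — 4 equivalence classes.

4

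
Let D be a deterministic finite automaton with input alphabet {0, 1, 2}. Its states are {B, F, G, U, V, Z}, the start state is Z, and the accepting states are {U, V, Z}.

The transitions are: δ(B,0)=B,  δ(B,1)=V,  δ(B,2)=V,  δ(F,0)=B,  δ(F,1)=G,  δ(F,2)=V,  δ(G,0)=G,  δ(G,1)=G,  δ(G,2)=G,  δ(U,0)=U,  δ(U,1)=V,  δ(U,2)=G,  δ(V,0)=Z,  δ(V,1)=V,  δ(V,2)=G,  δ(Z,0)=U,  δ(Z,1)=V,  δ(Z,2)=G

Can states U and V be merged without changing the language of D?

Yes

Reachable states from the start: {G,U,V,Z}. Unreachable: {B,F} — drop them.
Start with accepting vs non-accepting: {U,V,Z} | {G}.
The partition is now stable with 2 blocks: {U,V,Z} | {G}.
U and V lie in the same block of the stable partition, so they are equivalent — no string distinguishes them.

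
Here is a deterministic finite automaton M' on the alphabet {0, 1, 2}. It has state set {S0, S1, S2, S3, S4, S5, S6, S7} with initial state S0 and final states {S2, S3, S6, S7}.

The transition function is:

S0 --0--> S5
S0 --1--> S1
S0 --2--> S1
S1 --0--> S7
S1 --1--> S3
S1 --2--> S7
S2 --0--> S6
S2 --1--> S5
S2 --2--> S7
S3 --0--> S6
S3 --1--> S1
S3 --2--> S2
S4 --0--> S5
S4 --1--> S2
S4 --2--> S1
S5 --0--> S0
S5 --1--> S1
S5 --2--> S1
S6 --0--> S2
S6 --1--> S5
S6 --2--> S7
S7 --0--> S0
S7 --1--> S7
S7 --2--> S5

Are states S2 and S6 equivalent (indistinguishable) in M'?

Yes

First remove the unreachable states {S4}; 7 states remain.
Start with accepting vs non-accepting: {S2,S3,S6,S7} | {S0,S1,S5}.
On input 0, block {S2,S3,S6,S7} splits into {S2,S3,S6} and {S7}.
On input 2, block {S2,S3,S6} splits into {S2,S6} and {S3}.
Refine {S0,S1,S5} on symbol 0: members go to different blocks, giving {S0,S5} and {S1}.
No further refinement is possible. Final partition (5 blocks): {S2,S6} | {S0,S5} | {S7} | {S3} | {S1}.
S2 and S6 lie in the same block of the stable partition, so they are equivalent — no string distinguishes them.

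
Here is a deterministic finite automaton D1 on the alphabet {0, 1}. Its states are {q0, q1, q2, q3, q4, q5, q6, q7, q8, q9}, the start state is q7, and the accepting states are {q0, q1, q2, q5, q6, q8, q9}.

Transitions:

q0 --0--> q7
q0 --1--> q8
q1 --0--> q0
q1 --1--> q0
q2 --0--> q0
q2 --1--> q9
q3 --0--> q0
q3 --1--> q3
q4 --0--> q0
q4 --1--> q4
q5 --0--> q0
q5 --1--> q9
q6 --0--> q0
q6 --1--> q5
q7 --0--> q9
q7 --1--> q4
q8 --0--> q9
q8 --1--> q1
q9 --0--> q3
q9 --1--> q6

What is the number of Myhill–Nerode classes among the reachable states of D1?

First remove the unreachable states {q2}; 9 states remain.
P0 = {q0,q1,q5,q6,q8,q9} | {q3,q4,q7}.
Refine {q0,q1,q5,q6,q8,q9} on symbol 0: members go to different blocks, giving {q1,q5,q6,q8} and {q0,q9}.
Split {q1,q5,q6,q8} by δ(·,1) → {q1,q5} and {q6,q8}.
Stable partition: {q1,q5} | {q3,q4,q7} | {q0,q9} | {q6,q8} — 4 equivalence classes.

4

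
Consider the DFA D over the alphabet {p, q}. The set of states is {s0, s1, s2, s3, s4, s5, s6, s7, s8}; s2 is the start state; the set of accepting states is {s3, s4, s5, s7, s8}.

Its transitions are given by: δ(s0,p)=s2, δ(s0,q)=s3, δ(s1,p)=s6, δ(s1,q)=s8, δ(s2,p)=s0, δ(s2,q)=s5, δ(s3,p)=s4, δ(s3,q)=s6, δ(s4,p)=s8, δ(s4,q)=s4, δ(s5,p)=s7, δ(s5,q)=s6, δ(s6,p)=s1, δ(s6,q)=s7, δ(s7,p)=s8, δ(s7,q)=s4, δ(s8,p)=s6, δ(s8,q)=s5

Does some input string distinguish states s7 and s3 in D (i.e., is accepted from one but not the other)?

Every state is reachable, so we keep all 9.
P0 = {s3,s4,s5,s7,s8} | {s0,s1,s2,s6}.
On input p, block {s3,s4,s5,s7,s8} splits into {s3,s4,s5,s7} and {s8}.
On input p, block {s3,s4,s5,s7} splits into {s3,s5} and {s4,s7}.
On input q, block {s0,s1,s2,s6} splits into {s0,s2} and {s1} and {s6}.
The partition is now stable with 6 blocks: {s3,s5} | {s0,s2} | {s8} | {s4,s7} | {s1} | {s6}.
s7 and s3 end up in different blocks, so they are distinguishable. For instance, the string 'q' is accepted from only s7.

Yes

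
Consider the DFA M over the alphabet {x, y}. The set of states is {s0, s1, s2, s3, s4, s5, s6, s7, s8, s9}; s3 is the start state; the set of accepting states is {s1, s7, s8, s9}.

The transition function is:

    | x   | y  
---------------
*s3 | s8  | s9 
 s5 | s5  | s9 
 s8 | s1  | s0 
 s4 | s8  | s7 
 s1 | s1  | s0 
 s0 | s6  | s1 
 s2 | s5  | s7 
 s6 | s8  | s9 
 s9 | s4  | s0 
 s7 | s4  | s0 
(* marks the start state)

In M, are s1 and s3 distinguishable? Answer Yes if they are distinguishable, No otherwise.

Yes

Reachable states from the start: {s0,s1,s3,s4,s6,s7,s8,s9}. Unreachable: {s2,s5} — drop them.
Initial partition by acceptance: {s1,s7,s8,s9} | {s0,s3,s4,s6}.
Refine {s1,s7,s8,s9} on symbol x: members go to different blocks, giving {s1,s8} and {s7,s9}.
On input x, block {s0,s3,s4,s6} splits into {s3,s4,s6} and {s0}.
The partition is now stable with 4 blocks: {s1,s8} | {s3,s4,s6} | {s7,s9} | {s0}.
s1 and s3 end up in different blocks, so they are distinguishable. For instance, the string 'ε' is accepted from only s1.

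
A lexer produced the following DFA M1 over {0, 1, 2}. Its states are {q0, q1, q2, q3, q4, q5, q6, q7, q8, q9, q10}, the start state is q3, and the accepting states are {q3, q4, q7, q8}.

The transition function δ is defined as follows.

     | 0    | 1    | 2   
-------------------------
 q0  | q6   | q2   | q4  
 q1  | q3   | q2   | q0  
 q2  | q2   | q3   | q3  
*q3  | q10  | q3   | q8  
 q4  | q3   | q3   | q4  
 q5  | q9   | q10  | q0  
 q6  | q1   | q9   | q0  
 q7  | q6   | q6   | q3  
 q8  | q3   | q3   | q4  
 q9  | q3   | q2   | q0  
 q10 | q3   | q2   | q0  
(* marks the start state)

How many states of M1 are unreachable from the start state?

BFS from q3 reaches {q0, q1, q2, q3, q4, q6, q8, q9, q10}; the 2 state(s) q5, q7 are never visited.

2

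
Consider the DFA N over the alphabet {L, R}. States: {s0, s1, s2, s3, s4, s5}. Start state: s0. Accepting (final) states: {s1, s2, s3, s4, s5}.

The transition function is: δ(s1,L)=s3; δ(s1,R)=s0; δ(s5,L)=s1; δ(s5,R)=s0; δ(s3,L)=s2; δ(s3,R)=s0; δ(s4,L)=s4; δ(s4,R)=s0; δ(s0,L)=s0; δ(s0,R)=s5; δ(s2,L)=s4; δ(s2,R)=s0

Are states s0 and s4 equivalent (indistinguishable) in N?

Initial partition by acceptance: {s1,s2,s3,s4,s5} | {s0}.
Stable partition: {s1,s2,s3,s4,s5} | {s0} — 2 equivalence classes.
s0 and s4 end up in different blocks, so they are distinguishable. For instance, the string 'ε' is accepted from only s4.

No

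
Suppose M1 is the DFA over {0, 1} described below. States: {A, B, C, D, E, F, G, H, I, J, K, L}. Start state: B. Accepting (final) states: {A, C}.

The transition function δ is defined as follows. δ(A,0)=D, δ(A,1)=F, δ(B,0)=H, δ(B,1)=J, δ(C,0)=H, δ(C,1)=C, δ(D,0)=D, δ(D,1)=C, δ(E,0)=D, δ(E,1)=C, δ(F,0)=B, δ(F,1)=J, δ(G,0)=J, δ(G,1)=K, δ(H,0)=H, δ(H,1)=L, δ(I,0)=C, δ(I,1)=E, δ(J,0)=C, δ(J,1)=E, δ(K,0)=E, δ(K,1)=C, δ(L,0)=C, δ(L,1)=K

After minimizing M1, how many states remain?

4

States {A,F,G,I} cannot be reached from the start state, so discard them.
Start with accepting vs non-accepting: {C} | {B,D,E,H,J,K,L}.
On input 0, block {B,D,E,H,J,K,L} splits into {B,D,E,H,K} and {J,L}.
Refine {B,D,E,H,K} on symbol 1: members go to different blocks, giving {D,E,K} and {B,H}.
Stable partition: {C} | {D,E,K} | {J,L} | {B,H} — 4 equivalence classes.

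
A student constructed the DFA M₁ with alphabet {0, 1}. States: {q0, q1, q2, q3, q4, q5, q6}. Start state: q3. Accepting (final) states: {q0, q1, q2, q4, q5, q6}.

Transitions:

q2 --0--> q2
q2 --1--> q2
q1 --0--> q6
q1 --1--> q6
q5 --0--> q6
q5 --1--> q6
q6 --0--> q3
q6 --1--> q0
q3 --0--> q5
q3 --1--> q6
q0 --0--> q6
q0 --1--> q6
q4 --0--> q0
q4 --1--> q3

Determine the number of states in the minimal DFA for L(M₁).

States {q1,q2,q4} cannot be reached from the start state, so discard them.
P0 = {q0,q5,q6} | {q3}.
On input 0, block {q0,q5,q6} splits into {q0,q5} and {q6}.
The partition is now stable with 3 blocks: {q0,q5} | {q3} | {q6}.

3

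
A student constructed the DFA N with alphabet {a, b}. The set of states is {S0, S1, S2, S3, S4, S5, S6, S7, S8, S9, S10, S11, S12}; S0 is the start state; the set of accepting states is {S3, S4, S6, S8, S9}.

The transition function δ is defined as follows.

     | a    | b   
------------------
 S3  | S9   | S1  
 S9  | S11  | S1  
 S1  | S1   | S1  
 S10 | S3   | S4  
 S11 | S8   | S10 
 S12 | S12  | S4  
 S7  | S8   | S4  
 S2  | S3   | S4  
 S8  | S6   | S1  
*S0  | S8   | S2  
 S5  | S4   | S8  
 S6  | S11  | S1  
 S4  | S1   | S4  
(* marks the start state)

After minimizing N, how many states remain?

Reachable states from the start: {S0,S1,S2,S3,S4,S6,S8,S9,S10,S11}. Unreachable: {S5,S7,S12} — drop them.
Start with accepting vs non-accepting: {S3,S4,S6,S8,S9} | {S0,S1,S2,S10,S11}.
Split {S3,S4,S6,S8,S9} by δ(·,a) → {S4,S6,S9} and {S3,S8}.
Split {S4,S6,S9} by δ(·,b) → {S6,S9} and {S4}.
Refine {S0,S1,S2,S10,S11} on symbol a: members go to different blocks, giving {S0,S2,S10,S11} and {S1}.
Refine {S0,S2,S10,S11} on symbol b: members go to different blocks, giving {S0,S11} and {S2,S10}.
No further refinement is possible. Final partition (6 blocks): {S6,S9} | {S0,S11} | {S3,S8} | {S4} | {S1} | {S2,S10}.

6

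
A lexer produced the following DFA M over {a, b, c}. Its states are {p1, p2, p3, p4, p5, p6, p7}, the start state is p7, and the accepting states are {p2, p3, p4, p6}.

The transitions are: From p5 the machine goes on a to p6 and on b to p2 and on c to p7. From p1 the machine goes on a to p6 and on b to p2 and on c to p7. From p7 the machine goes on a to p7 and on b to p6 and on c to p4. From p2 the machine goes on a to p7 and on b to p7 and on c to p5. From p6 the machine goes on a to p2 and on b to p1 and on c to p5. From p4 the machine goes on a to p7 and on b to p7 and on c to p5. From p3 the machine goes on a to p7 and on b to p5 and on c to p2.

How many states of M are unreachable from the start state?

No path from p7 leads to p3; the other 6 states are all reachable.

1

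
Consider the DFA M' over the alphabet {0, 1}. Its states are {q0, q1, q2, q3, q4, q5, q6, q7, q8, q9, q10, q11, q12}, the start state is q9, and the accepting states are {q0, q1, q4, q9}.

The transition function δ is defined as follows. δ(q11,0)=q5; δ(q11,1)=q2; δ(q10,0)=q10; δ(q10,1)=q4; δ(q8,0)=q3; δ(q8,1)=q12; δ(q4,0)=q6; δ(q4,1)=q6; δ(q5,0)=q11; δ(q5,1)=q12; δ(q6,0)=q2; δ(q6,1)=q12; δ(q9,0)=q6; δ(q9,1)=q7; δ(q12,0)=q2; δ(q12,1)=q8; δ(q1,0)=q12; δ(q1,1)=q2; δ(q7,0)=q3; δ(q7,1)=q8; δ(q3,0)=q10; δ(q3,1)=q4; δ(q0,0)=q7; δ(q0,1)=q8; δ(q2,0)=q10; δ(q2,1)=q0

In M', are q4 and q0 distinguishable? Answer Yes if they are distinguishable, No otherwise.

No

Reachable states from the start: {q0,q2,q3,q4,q6,q7,q8,q9,q10,q12}. Unreachable: {q1,q5,q11} — drop them.
Initial partition by acceptance: {q0,q4,q9} | {q2,q3,q6,q7,q8,q10,q12}.
Refine {q2,q3,q6,q7,q8,q10,q12} on symbol 1: members go to different blocks, giving {q6,q7,q8,q12} and {q2,q3,q10}.
Stable partition: {q0,q4,q9} | {q6,q7,q8,q12} | {q2,q3,q10} — 3 equivalence classes.
q4 and q0 lie in the same block of the stable partition, so they are equivalent — no string distinguishes them.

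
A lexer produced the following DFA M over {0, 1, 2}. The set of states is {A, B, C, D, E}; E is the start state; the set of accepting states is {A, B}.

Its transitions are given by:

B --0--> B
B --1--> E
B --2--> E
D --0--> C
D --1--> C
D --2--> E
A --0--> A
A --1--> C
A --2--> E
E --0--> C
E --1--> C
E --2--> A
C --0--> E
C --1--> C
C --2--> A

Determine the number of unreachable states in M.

2

No path from E leads to B, D; the other 3 states are all reachable.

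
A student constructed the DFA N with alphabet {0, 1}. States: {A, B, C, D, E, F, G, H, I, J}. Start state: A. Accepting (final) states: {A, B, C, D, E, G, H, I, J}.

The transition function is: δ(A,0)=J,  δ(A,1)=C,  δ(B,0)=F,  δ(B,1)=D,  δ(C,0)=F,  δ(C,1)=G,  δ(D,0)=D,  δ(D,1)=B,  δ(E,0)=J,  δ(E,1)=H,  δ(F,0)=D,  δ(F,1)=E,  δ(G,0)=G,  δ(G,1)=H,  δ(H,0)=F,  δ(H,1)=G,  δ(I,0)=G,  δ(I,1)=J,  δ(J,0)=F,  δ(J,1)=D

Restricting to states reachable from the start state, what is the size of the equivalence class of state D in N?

2

First remove the unreachable states {I}; 9 states remain.
P0 = {A,B,C,D,E,G,H,J} | {F}.
Split {A,B,C,D,E,G,H,J} by δ(·,0) → {A,D,E,G} and {B,C,H,J}.
On input 0, block {A,D,E,G} splits into {A,E} and {D,G}.
Stable partition: {A,E} | {F} | {B,C,H,J} | {D,G} — 4 equivalence classes.
State D belongs to the block {D,G}, which has 2 states.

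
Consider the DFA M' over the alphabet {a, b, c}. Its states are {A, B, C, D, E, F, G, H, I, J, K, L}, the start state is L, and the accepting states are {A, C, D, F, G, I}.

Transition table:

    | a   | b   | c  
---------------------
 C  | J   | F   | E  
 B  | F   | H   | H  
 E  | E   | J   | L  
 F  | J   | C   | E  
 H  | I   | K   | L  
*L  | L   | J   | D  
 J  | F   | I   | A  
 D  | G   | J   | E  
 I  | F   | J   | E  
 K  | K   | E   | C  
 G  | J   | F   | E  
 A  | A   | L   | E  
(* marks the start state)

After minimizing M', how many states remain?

Reachable states from the start: {A,C,D,E,F,G,I,J,L}. Unreachable: {B,H,K} — drop them.
Start with accepting vs non-accepting: {A,C,D,F,G,I} | {E,J,L}.
Refine {A,C,D,F,G,I} on symbol a: members go to different blocks, giving {A,D,I} and {C,F,G}.
Refine {A,D,I} on symbol a: members go to different blocks, giving {D,I} and {A}.
Refine {E,J,L} on symbol a: members go to different blocks, giving {E,L} and {J}.
Split {E,L} by δ(·,c) → {E} and {L}.
Stable partition: {D,I} | {E} | {C,F,G} | {A} | {J} | {L} — 6 equivalence classes.

6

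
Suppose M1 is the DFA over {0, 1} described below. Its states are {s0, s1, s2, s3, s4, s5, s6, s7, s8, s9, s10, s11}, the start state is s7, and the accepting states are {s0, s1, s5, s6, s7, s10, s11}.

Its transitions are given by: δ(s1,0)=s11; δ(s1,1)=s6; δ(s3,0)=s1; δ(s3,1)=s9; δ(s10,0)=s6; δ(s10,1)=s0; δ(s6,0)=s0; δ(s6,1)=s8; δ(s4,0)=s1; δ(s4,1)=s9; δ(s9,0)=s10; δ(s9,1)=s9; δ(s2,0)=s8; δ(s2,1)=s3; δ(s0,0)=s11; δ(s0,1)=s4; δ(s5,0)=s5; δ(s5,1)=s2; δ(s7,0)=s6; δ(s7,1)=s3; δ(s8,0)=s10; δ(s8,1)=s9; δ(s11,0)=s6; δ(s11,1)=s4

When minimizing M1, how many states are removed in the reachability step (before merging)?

2

BFS from s7 reaches {s0, s1, s3, s4, s6, s7, s8, s9, s10, s11}; the 2 state(s) s2, s5 are never visited.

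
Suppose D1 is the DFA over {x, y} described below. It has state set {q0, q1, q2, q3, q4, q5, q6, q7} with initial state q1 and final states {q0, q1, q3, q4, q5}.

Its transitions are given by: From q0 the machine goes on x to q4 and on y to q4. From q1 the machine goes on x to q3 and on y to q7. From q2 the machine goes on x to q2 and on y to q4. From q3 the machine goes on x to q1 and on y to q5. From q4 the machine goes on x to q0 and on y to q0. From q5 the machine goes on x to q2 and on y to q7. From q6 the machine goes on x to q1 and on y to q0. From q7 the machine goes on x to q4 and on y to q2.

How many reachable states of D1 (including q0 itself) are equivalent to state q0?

First remove the unreachable states {q6}; 7 states remain.
Initial partition by acceptance: {q0,q1,q3,q4,q5} | {q2,q7}.
Split {q0,q1,q3,q4,q5} by δ(·,x) → {q0,q1,q3,q4} and {q5}.
Split {q0,q1,q3,q4} by δ(·,y) → {q0,q4} and {q1} and {q3}.
Split {q2,q7} by δ(·,x) → {q2} and {q7}.
The partition is now stable with 6 blocks: {q0,q4} | {q2} | {q5} | {q1} | {q3} | {q7}.
State q0 belongs to the block {q0,q4}, which has 2 states.

2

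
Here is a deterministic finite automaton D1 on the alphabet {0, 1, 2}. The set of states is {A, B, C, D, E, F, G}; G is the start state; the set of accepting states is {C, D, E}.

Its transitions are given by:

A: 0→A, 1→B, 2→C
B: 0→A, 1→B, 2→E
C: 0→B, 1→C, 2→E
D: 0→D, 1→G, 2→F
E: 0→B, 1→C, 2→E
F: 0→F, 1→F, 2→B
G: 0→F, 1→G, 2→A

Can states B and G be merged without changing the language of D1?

Reachable states from the start: {A,B,C,E,F,G}. Unreachable: {D} — drop them.
P0 = {C,E} | {A,B,F,G}.
On input 2, block {A,B,F,G} splits into {A,B} and {F,G}.
The partition is now stable with 3 blocks: {C,E} | {A,B} | {F,G}.
B and G end up in different blocks, so they are distinguishable. For instance, the string '2' is accepted from only B.

No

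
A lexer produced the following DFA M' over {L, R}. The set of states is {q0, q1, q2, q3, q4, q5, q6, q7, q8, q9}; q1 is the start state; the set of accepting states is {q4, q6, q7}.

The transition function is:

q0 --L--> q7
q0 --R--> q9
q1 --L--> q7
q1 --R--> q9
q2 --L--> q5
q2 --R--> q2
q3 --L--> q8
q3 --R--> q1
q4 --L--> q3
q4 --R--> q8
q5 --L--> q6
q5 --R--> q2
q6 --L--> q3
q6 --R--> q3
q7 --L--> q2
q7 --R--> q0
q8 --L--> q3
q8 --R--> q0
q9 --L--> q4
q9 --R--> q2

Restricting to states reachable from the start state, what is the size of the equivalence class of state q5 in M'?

Every state is reachable, so we keep all 10.
P0 = {q4,q6,q7} | {q0,q1,q2,q3,q5,q8,q9}.
Split {q0,q1,q2,q3,q5,q8,q9} by δ(·,L) → {q0,q1,q5,q9} and {q2,q3,q8}.
Split {q4,q6,q7} by δ(·,R) → {q4,q6} and {q7}.
Refine {q0,q1,q5,q9} on symbol L: members go to different blocks, giving {q0,q1} and {q5,q9}.
Refine {q2,q3,q8} on symbol L: members go to different blocks, giving {q3,q8} and {q2}.
The partition is now stable with 6 blocks: {q4,q6} | {q0,q1} | {q3,q8} | {q7} | {q5,q9} | {q2}.
State q5 belongs to the block {q5,q9}, which has 2 states.

2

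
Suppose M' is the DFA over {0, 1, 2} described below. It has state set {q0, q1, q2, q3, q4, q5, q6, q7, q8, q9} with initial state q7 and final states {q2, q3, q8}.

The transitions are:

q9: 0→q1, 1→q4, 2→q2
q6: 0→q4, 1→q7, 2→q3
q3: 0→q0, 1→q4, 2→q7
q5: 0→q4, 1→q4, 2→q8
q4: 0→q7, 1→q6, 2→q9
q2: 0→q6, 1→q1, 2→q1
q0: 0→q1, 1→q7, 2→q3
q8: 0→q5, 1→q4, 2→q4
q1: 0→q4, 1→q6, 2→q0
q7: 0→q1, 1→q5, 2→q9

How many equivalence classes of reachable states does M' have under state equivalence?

Every state is reachable, so we keep all 10.
P0 = {q2,q3,q8} | {q0,q1,q4,q5,q6,q7,q9}.
Split {q0,q1,q4,q5,q6,q7,q9} by δ(·,2) → {q0,q5,q6,q9} and {q1,q4,q7}.
The partition is now stable with 3 blocks: {q2,q3,q8} | {q0,q5,q6,q9} | {q1,q4,q7}.

3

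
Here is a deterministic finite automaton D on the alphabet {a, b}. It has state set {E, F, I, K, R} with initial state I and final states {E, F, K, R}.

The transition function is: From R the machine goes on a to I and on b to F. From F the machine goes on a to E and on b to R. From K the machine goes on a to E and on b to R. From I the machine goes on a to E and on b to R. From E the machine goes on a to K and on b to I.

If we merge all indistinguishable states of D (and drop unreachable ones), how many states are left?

4

Initial partition by acceptance: {E,F,K,R} | {I}.
Split {E,F,K,R} by δ(·,a) → {E,F,K} and {R}.
Split {E,F,K} by δ(·,b) → {F,K} and {E}.
No further refinement is possible. Final partition (4 blocks): {F,K} | {I} | {R} | {E}.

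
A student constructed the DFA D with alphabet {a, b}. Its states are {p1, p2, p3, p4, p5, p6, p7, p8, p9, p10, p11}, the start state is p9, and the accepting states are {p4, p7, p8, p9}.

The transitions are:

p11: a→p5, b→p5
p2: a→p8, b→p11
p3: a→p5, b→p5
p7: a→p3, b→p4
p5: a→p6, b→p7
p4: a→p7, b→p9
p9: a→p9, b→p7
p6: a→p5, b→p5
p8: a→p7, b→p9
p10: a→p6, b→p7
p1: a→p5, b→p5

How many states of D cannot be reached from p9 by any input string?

Starting at p9 and following transitions, the reachable set is {p3, p4, p5, p6, p7, p9}. That leaves p1, p2, p8, p10, p11 unreachable — 5 in total.

5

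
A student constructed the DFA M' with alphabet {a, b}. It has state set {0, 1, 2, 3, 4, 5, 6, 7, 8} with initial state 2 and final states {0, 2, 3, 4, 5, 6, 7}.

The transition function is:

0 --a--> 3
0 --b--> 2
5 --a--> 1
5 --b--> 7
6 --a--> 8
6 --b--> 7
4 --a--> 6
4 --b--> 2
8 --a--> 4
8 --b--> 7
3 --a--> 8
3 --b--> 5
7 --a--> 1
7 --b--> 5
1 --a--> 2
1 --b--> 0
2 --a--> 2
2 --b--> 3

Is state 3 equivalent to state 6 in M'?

Initial partition by acceptance: {0,2,3,4,5,6,7} | {1,8}.
Refine {0,2,3,4,5,6,7} on symbol a: members go to different blocks, giving {3,5,6,7} and {0,2,4}.
On input b, block {1,8} splits into {1} and {8}.
On input a, block {3,5,6,7} splits into {3,6} and {5,7}.
Split {0,2,4} by δ(·,a) → {0,4} and {2}.
No further refinement is possible. Final partition (6 blocks): {3,6} | {1} | {0,4} | {8} | {5,7} | {2}.
3 and 6 lie in the same block of the stable partition, so they are equivalent — no string distinguishes them.

Yes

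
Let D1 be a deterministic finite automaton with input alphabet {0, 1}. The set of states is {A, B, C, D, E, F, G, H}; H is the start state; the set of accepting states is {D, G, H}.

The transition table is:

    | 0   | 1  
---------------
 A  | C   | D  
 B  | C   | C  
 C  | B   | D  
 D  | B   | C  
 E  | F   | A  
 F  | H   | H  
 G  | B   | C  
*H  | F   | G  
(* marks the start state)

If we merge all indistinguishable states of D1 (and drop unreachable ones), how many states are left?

5

First remove the unreachable states {A,E}; 6 states remain.
P0 = {D,G,H} | {B,C,F}.
On input 1, block {D,G,H} splits into {D,G} and {H}.
On input 0, block {B,C,F} splits into {B,C} and {F}.
Split {B,C} by δ(·,1) → {B} and {C}.
Stable partition: {D,G} | {B} | {H} | {F} | {C} — 5 equivalence classes.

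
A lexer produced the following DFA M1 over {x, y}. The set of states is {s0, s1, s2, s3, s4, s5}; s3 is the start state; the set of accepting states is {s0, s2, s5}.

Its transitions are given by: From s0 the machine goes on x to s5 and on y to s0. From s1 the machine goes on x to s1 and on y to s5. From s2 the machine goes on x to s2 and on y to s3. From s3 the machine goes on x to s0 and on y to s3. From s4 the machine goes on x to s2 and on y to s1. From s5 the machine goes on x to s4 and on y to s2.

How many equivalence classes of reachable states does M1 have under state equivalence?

6

All states are reachable from the start state.
P0 = {s0,s2,s5} | {s1,s3,s4}.
On input x, block {s0,s2,s5} splits into {s0,s2} and {s5}.
Split {s0,s2} by δ(·,x) → {s0} and {s2}.
Split {s1,s3,s4} by δ(·,x) → {s1} and {s3} and {s4}.
No further refinement is possible. Final partition (6 blocks): {s0} | {s1} | {s5} | {s2} | {s3} | {s4}.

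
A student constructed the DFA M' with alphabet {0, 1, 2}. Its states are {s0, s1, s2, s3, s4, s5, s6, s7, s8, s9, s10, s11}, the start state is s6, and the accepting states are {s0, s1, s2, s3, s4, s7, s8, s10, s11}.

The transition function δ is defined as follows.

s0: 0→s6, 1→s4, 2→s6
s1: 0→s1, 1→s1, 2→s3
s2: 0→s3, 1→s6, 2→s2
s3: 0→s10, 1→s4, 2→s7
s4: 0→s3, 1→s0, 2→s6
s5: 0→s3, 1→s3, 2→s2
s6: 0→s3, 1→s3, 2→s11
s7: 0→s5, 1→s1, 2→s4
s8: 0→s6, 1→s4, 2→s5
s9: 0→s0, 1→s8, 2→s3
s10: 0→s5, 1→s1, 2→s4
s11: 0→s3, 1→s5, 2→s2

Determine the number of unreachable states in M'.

2

No path from s6 leads to s8, s9; the other 10 states are all reachable.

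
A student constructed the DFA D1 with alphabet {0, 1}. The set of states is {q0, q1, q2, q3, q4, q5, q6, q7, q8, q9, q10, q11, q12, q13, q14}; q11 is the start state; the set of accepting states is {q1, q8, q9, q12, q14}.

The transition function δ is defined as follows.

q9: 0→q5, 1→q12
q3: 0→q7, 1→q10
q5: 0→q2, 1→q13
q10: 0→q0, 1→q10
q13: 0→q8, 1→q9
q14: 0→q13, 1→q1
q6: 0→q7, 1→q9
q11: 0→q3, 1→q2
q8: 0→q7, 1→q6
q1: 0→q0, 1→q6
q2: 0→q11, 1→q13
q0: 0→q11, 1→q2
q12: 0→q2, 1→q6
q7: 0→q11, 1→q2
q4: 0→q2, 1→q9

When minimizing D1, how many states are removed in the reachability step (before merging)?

BFS from q11 reaches {q0, q2, q3, q5, q6, q7, q8, q9, q10, q11, q12, q13}; the 3 state(s) q1, q4, q14 are never visited.

3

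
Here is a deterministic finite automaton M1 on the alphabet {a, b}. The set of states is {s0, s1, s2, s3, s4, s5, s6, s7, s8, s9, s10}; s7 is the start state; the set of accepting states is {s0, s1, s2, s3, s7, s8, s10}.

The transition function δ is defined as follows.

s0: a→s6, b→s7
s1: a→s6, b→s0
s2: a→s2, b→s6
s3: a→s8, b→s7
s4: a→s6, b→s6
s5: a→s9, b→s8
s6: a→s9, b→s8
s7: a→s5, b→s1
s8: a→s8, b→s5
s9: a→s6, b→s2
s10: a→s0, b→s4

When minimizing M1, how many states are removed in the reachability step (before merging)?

3

Starting at s7 and following transitions, the reachable set is {s0, s1, s2, s5, s6, s7, s8, s9}. That leaves s3, s4, s10 unreachable — 3 in total.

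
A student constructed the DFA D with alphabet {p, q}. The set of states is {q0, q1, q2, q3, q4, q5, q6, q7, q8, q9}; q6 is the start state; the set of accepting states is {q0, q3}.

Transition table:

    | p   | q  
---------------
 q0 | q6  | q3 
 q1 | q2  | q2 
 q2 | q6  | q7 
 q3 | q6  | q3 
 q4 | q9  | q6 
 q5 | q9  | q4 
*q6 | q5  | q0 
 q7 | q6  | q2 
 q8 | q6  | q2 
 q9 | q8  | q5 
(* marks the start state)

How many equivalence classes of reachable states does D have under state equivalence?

First remove the unreachable states {q1}; 9 states remain.
Start with accepting vs non-accepting: {q0,q3} | {q2,q4,q5,q6,q7,q8,q9}.
Split {q2,q4,q5,q6,q7,q8,q9} by δ(·,q) → {q2,q4,q5,q7,q8,q9} and {q6}.
On input p, block {q2,q4,q5,q7,q8,q9} splits into {q2,q7,q8} and {q4,q5,q9}.
Split {q4,q5,q9} by δ(·,p) → {q4,q5} and {q9}.
Split {q4,q5} by δ(·,q) → {q4} and {q5}.
The partition is now stable with 6 blocks: {q0,q3} | {q2,q7,q8} | {q6} | {q4} | {q9} | {q5}.

6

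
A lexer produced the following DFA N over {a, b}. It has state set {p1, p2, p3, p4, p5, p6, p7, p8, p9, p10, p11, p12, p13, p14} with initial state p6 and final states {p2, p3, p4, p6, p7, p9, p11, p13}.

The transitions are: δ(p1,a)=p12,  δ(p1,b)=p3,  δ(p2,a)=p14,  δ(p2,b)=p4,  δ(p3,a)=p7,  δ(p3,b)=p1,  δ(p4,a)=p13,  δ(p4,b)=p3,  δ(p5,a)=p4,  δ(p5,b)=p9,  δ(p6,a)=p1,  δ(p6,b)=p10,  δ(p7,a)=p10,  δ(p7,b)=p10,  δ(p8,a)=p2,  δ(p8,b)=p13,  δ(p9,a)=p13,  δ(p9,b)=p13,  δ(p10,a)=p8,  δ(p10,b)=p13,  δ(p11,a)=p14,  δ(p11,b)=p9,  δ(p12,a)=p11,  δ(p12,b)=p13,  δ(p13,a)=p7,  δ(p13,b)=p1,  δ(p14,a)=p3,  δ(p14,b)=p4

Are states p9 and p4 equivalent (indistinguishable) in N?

Yes

First remove the unreachable states {p5}; 13 states remain.
Start with accepting vs non-accepting: {p2,p3,p4,p6,p7,p9,p11,p13} | {p1,p8,p10,p12,p14}.
Refine {p2,p3,p4,p6,p7,p9,p11,p13} on symbol a: members go to different blocks, giving {p2,p6,p7,p11} and {p3,p4,p9,p13}.
On input b, block {p2,p6,p7,p11} splits into {p2,p11} and {p6,p7}.
Refine {p1,p8,p10,p12,p14} on symbol a: members go to different blocks, giving {p1,p10} and {p8,p12} and {p14}.
Split {p3,p4,p9,p13} by δ(·,a) → {p3,p13} and {p4,p9}.
Stable partition: {p2,p11} | {p1,p10} | {p3,p13} | {p6,p7} | {p8,p12} | {p14} | {p4,p9} — 7 equivalence classes.
p9 and p4 lie in the same block of the stable partition, so they are equivalent — no string distinguishes them.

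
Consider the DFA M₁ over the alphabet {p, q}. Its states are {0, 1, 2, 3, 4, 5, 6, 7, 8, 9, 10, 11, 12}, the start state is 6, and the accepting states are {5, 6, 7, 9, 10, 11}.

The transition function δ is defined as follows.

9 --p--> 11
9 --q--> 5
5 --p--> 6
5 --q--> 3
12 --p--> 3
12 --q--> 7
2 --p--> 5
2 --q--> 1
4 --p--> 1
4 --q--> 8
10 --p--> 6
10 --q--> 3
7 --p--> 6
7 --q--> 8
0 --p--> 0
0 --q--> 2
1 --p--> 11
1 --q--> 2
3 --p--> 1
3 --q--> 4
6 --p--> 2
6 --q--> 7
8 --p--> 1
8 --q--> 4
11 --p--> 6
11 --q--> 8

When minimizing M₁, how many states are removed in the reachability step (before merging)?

No path from 6 leads to 0, 9, 10, 12; the other 9 states are all reachable.

4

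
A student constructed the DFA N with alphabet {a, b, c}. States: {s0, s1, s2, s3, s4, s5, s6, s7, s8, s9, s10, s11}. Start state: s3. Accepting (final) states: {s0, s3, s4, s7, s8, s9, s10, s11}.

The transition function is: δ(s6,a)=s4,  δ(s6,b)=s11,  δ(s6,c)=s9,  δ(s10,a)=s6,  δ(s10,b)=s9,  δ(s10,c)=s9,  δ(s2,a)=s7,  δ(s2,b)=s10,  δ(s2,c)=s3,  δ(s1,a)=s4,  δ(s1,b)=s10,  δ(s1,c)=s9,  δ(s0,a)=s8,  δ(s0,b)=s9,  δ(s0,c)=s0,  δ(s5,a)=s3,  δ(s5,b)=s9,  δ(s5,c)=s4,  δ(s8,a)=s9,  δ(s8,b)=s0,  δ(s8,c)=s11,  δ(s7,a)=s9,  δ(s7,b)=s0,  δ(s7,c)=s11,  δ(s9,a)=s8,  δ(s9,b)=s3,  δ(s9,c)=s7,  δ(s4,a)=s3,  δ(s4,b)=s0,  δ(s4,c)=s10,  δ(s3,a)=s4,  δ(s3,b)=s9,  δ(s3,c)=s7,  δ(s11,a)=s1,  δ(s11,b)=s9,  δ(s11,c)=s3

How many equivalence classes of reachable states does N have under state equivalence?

Reachable states from the start: {s0,s1,s3,s4,s6,s7,s8,s9,s10,s11}. Unreachable: {s2,s5} — drop them.
Start with accepting vs non-accepting: {s0,s3,s4,s7,s8,s9,s10,s11} | {s1,s6}.
On input a, block {s0,s3,s4,s7,s8,s9,s10,s11} splits into {s0,s3,s4,s7,s8,s9} and {s10,s11}.
Refine {s0,s3,s4,s7,s8,s9} on symbol c: members go to different blocks, giving {s0,s3,s9} and {s4,s7,s8}.
On input c, block {s0,s3,s9} splits into {s3,s9} and {s0}.
Stable partition: {s3,s9} | {s1,s6} | {s10,s11} | {s4,s7,s8} | {s0} — 5 equivalence classes.

5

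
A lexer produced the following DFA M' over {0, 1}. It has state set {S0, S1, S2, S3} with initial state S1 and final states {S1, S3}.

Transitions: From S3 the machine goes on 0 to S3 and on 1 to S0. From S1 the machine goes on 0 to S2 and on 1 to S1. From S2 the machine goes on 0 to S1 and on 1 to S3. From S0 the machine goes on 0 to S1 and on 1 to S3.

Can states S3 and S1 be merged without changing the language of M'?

No

Every state is reachable, so we keep all 4.
Start with accepting vs non-accepting: {S1,S3} | {S0,S2}.
Refine {S1,S3} on symbol 0: members go to different blocks, giving {S1} and {S3}.
Stable partition: {S1} | {S0,S2} | {S3} — 3 equivalence classes.
S3 and S1 end up in different blocks, so they are distinguishable. For instance, the string '0' is accepted from only S3.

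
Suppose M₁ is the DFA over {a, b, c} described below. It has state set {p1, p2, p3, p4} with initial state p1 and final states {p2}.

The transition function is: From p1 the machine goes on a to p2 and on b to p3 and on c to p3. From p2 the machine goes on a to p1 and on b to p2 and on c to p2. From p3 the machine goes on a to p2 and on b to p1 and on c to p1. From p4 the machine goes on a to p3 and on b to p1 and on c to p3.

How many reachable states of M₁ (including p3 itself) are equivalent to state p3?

2

States {p4} cannot be reached from the start state, so discard them.
Start with accepting vs non-accepting: {p2} | {p1,p3}.
Stable partition: {p2} | {p1,p3} — 2 equivalence classes.
The equivalence class containing p3 is {p1,p3}, of size 2.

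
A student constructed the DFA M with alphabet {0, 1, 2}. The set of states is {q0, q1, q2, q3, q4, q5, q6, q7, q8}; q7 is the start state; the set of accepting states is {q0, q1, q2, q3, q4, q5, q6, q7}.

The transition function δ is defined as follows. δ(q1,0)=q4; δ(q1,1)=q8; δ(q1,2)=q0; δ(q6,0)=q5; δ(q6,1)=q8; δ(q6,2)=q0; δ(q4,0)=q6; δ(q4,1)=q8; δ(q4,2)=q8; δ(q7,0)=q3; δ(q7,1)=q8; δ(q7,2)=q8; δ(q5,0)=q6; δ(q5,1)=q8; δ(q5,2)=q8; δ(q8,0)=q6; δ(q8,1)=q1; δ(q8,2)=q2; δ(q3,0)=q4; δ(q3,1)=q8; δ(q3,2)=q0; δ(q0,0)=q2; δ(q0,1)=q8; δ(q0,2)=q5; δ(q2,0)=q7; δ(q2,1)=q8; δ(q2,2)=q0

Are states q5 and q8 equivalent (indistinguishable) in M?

Every state is reachable, so we keep all 9.
Initial partition by acceptance: {q0,q1,q2,q3,q4,q5,q6,q7} | {q8}.
Split {q0,q1,q2,q3,q4,q5,q6,q7} by δ(·,2) → {q0,q1,q2,q3,q6} and {q4,q5,q7}.
Split {q0,q1,q2,q3,q6} by δ(·,0) → {q1,q2,q3,q6} and {q0}.
The partition is now stable with 4 blocks: {q1,q2,q3,q6} | {q8} | {q4,q5,q7} | {q0}.
q5 and q8 end up in different blocks, so they are distinguishable. For instance, the string 'ε' is accepted from only q5.

No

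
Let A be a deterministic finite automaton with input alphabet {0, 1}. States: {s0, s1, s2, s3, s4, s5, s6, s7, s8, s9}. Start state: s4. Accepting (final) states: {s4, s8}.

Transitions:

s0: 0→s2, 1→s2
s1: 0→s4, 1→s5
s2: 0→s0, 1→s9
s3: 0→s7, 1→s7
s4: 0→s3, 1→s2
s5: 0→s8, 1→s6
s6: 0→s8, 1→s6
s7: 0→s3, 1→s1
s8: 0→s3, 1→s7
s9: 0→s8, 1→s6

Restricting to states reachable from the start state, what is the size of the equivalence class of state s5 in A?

4

P0 = {s4,s8} | {s0,s1,s2,s3,s5,s6,s7,s9}.
Split {s0,s1,s2,s3,s5,s6,s7,s9} by δ(·,0) → {s0,s2,s3,s7} and {s1,s5,s6,s9}.
Split {s0,s2,s3,s7} by δ(·,1) → {s0,s3} and {s2,s7}.
No further refinement is possible. Final partition (4 blocks): {s4,s8} | {s0,s3} | {s1,s5,s6,s9} | {s2,s7}.
The equivalence class containing s5 is {s1,s5,s6,s9}, of size 4.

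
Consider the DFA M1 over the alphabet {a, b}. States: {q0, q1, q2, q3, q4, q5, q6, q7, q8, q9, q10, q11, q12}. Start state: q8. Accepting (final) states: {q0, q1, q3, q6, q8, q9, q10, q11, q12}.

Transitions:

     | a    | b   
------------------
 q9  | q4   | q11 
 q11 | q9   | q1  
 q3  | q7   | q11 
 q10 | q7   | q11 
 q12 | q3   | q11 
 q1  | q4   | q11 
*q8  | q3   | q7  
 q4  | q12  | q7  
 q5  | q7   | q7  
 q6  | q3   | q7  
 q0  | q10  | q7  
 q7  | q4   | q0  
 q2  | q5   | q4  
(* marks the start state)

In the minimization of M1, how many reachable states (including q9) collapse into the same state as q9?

2

States {q2,q5,q6} cannot be reached from the start state, so discard them.
Start with accepting vs non-accepting: {q0,q1,q3,q8,q9,q10,q11,q12} | {q4,q7}.
On input a, block {q0,q1,q3,q8,q9,q10,q11,q12} splits into {q0,q8,q11,q12} and {q1,q3,q9,q10}.
On input b, block {q0,q8,q11,q12} splits into {q0,q8} and {q11} and {q12}.
Split {q4,q7} by δ(·,a) → {q4} and {q7}.
On input a, block {q1,q3,q9,q10} splits into {q1,q9} and {q3,q10}.
Stable partition: {q0,q8} | {q4} | {q1,q9} | {q11} | {q12} | {q7} | {q3,q10} — 7 equivalence classes.
The equivalence class containing q9 is {q1,q9}, of size 2.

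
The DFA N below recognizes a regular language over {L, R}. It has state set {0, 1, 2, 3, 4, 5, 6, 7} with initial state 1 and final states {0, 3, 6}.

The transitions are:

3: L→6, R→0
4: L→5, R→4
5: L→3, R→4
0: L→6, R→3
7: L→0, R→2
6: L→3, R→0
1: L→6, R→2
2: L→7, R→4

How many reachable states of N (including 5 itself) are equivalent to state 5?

3

Every state is reachable, so we keep all 8.
Start with accepting vs non-accepting: {0,3,6} | {1,2,4,5,7}.
Refine {1,2,4,5,7} on symbol L: members go to different blocks, giving {1,5,7} and {2,4}.
Stable partition: {0,3,6} | {1,5,7} | {2,4} — 3 equivalence classes.
The equivalence class containing 5 is {1,5,7}, of size 3.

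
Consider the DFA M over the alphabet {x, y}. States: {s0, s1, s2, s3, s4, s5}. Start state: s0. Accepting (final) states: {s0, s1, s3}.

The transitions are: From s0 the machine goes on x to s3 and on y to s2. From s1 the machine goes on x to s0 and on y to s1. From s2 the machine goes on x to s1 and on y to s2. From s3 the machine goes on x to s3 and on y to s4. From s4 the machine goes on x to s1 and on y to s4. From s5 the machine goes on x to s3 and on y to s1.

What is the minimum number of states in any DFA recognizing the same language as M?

States {s5} cannot be reached from the start state, so discard them.
Start with accepting vs non-accepting: {s0,s1,s3} | {s2,s4}.
Split {s0,s1,s3} by δ(·,y) → {s0,s3} and {s1}.
The partition is now stable with 3 blocks: {s0,s3} | {s2,s4} | {s1}.

3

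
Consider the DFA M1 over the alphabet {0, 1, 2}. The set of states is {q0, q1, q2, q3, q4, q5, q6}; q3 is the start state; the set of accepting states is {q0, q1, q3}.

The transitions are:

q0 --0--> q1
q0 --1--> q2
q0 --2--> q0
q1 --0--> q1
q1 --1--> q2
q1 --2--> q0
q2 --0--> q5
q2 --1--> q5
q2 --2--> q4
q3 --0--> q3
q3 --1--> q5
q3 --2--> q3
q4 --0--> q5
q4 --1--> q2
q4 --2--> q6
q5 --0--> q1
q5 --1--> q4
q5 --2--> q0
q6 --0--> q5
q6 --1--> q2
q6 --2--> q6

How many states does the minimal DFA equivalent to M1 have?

Start with accepting vs non-accepting: {q0,q1,q3} | {q2,q4,q5,q6}.
On input 0, block {q2,q4,q5,q6} splits into {q2,q4,q6} and {q5}.
Refine {q0,q1,q3} on symbol 1: members go to different blocks, giving {q0,q1} and {q3}.
Refine {q2,q4,q6} on symbol 1: members go to different blocks, giving {q4,q6} and {q2}.
No further refinement is possible. Final partition (5 blocks): {q0,q1} | {q4,q6} | {q5} | {q3} | {q2}.

5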